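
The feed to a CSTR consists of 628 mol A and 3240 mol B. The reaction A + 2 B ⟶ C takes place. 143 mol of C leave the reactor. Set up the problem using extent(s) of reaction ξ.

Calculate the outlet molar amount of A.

485 mol

For C: n = n₀ + 1ξ → 143 = 0 + 1ξ, giving ξ = 143 mol.
Outlet amounts (n = n₀ + ν ξ):
  A: 628 − 1(143) = 485
  B: 3240 − 2(143) = 2954
  C: 0 + 1(143) = 143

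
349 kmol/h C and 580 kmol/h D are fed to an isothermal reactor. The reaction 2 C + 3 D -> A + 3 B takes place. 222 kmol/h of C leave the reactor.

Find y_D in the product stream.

0.45

For C: n = n₀ − 2ξ → 222 = 349 − 2ξ, giving ξ = 63.5 kmol/h.
Outlet amounts (n = n₀ + ν ξ):
  C: 349 − 2(63.5) = 222
  D: 580 − 3(63.5) = 389.5
  A: 0 + 1(63.5) = 63.5
  B: 0 + 3(63.5) = 190.5
Total out = 865.5 kmol/h; y_D = 389.5 / 865.5 = 0.45.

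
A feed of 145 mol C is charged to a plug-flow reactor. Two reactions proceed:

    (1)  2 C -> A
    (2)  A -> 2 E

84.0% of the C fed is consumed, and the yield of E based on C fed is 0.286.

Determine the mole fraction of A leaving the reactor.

0.383

Conversion of C: C consumed = 2ξ₁ = 0.84 × 145 → ξ₁ = 60.9 mol.
Yield of E: 2ξ₂ / 145 = 0.286 → ξ₂ = 20.73 mol.
Outlet amounts (n = n₀ + Σ ν·ξ):
  C: 145 − 2(60.9) = 23.2
  A: 0 + 1(60.9) − 1(20.73) = 40.16
  E: 0 + 2(20.73) = 41.47
Total out = 104.8 mol; y_A = 40.16 / 104.8 = 0.3831.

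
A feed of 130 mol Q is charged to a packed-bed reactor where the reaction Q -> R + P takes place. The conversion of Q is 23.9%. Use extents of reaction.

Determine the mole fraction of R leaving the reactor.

Q reacted = 0.239 × 130 = 31.07 mol; ν_Q = −1, so ξ = 31.07/1 = 31.07 mol.
Outlet amounts (n = n₀ + ν ξ):
  Q: 130 − 1(31.07) = 98.93
  R: 0 + 1(31.07) = 31.07
  P: 0 + 1(31.07) = 31.07
Total out = 161.1 mol; y_R = 31.07 / 161.1 = 0.1929.

0.193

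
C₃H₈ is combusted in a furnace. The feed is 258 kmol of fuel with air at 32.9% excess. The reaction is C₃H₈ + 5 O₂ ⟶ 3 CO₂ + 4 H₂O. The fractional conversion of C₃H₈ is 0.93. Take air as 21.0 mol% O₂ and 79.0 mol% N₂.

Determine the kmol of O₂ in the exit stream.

Stoichiometric O₂ = 5 × 258 = 1290 kmol; O₂ fed = 1290 × 1.329 = 1714 kmol.
N₂ fed = 1714 × 79/21 = 6449 kmol.
Fuel reacted = 0.93 × 258 → ξ = 239.9 kmol.
Outlet (n = n₀ + ν ξ):
  C₃H₈: 258 − 1(239.9) = 18.06
  O₂: 1714 − 5(239.9) = 514.7
  N₂: 6449 (inert)
  CO₂: 0 + 3(239.9) = 719.8
  H₂O: 0 + 4(239.9) = 959.8

515 kmol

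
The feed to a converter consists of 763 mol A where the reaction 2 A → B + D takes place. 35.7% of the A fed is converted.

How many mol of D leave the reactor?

136 mol

A reacted = 0.357 × 763 = 272.4 mol; ν_A = −2, so ξ = 272.4/2 = 136.2 mol.
Outlet amounts (n = n₀ + ν ξ):
  A: 763 − 2(136.2) = 490.6
  B: 0 + 1(136.2) = 136.2
  D: 0 + 1(136.2) = 136.2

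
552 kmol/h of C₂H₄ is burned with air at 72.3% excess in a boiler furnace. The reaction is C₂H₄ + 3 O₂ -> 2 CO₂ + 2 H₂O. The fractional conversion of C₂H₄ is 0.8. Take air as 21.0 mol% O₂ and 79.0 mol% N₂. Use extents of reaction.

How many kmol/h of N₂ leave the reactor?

Stoichiometric O₂ = 3 × 552 = 1656 kmol/h; O₂ fed = 1656 × 1.723 = 2853 kmol/h.
N₂ fed = 2853 × 79/21 = 10730 kmol/h.
Fuel reacted = 0.8 × 552 → ξ = 441.6 kmol/h.
Outlet (n = n₀ + ν ξ):
  C₂H₄: 552 − 1(441.6) = 110.4
  O₂: 2853 − 3(441.6) = 1528
  N₂: 10730 (inert)
  CO₂: 0 + 2(441.6) = 883.2
  H₂O: 0 + 2(441.6) = 883.2

10700 kmol/h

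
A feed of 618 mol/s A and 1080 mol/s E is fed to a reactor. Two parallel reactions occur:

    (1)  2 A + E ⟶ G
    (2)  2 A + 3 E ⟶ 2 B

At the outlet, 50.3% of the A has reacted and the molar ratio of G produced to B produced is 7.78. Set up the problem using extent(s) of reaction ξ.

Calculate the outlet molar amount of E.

906 mol/s

Conversion of A: A consumed = 0.503 × 618 = 310.9 mol/s = 2ξ₁ + 2ξ₂.
Selectivity: 1ξ₁ / (2ξ₂) = 7.78 → ξ₁ = 15.56 ξ₂.
Substitute: (2·15.56 + 2) ξ₂ = 310.9 → ξ₂ = 9.386 mol/s, ξ₁ = 146 mol/s.
Outlet amounts (n = n₀ + Σ ν·ξ):
  A: 618 − 2(146) − 2(9.386) = 307.1
  E: 1080 − 1(146) − 3(9.386) = 905.8
  G: 0 + 1(146) = 146
  B: 0 + 2(9.386) = 18.77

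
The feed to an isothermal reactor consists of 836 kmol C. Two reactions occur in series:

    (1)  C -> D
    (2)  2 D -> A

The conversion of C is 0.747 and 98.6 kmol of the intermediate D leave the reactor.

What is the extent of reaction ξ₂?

ξ₂ = 263 kmol

Conversion of C: C consumed = 1ξ₁ = 0.747 × 836 → ξ₁ = 624.5 kmol.
D balance: n_D = 0 + 1ξ₁ − 2ξ₂ = 98.6 → ξ₂ = (1·624.5 − 98.6)/2 = 262.9 kmol.
Outlet amounts (n = n₀ + Σ ν·ξ):
  C: 836 − 1(624.5) = 211.5
  D: 0 + 1(624.5) − 2(262.9) = 98.6
  A: 0 + 1(262.9) = 262.9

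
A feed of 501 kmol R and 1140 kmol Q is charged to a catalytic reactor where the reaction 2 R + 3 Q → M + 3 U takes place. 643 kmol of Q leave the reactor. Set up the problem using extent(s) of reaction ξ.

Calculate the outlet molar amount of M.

For Q: n = n₀ − 3ξ → 643 = 1140 − 3ξ, giving ξ = 165.7 kmol.
Outlet amounts (n = n₀ + ν ξ):
  R: 501 − 2(165.7) = 169.7
  Q: 1140 − 3(165.7) = 643
  M: 0 + 1(165.7) = 165.7
  U: 0 + 3(165.7) = 497

166 kmol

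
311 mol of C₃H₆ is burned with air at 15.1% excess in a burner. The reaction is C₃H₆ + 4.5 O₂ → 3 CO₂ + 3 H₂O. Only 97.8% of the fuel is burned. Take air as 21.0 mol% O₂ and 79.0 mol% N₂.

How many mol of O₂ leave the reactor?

242 mol

Stoichiometric O₂ = 4.5 × 311 = 1400 mol; O₂ fed = 1400 × 1.151 = 1611 mol.
N₂ fed = 1611 × 79/21 = 6060 mol.
Fuel reacted = 0.978 × 311 → ξ = 304.2 mol.
Outlet (n = n₀ + ν ξ):
  C₃H₆: 311 − 1(304.2) = 6.842
  O₂: 1611 − 4.5(304.2) = 242.1
  N₂: 6060 (inert)
  CO₂: 0 + 3(304.2) = 912.5
  H₂O: 0 + 3(304.2) = 912.5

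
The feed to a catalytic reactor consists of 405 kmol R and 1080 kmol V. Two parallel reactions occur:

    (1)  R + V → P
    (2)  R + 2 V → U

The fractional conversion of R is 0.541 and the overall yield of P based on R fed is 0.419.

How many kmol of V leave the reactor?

Yield of P: 1ξ₁ / 405 = 0.419 → ξ₁ = 169.7 kmol.
Conversion of R: 1ξ₁ + 1ξ₂ = 0.541 × 405 = 219.1 → ξ₂ = 49.41 kmol.
Outlet amounts (n = n₀ + Σ ν·ξ):
  R: 405 − 1(169.7) − 1(49.41) = 185.9
  V: 1080 − 1(169.7) − 2(49.41) = 811.5
  P: 0 + 1(169.7) = 169.7
  U: 0 + 1(49.41) = 49.41

811 kmol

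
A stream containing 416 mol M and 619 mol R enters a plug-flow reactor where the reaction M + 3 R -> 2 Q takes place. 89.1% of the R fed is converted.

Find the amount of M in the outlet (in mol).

232 mol

R reacted = 0.891 × 619 = 551.5 mol; ν_R = −3, so ξ = 551.5/3 = 183.8 mol.
Outlet amounts (n = n₀ + ν ξ):
  M: 416 − 1(183.8) = 232.2
  R: 619 − 3(183.8) = 67.47
  Q: 0 + 2(183.8) = 367.7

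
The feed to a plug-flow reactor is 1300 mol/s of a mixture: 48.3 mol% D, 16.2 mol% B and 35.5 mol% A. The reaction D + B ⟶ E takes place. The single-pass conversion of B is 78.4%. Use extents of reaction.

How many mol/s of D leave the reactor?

463 mol/s

B reacted = 0.784 × 210.6 = 165.1 mol/s; ν_B = −1, so ξ = 165.1/1 = 165.1 mol/s.
Outlet amounts (n = n₀ + ν ξ):
  D: 627.9 − 1(165.1) = 462.8
  B: 210.6 − 1(165.1) = 45.49
  E: 0 + 1(165.1) = 165.1
  A: 461.5 (inert)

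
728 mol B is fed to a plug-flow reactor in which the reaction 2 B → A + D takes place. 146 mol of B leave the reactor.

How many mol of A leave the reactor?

For B: n = n₀ − 2ξ → 146 = 728 − 2ξ, giving ξ = 291 mol.
Outlet amounts (n = n₀ + ν ξ):
  B: 728 − 2(291) = 146
  A: 0 + 1(291) = 291
  D: 0 + 1(291) = 291

291 mol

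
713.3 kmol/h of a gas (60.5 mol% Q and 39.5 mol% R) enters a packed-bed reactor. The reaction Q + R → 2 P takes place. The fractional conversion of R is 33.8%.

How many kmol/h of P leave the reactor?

R reacted = 0.338 × 281.8 = 95.23 kmol/h; ν_R = −1, so ξ = 95.23/1 = 95.23 kmol/h.
Outlet amounts (n = n₀ + ν ξ):
  Q: 431.5 − 1(95.23) = 336.3
  R: 281.8 − 1(95.23) = 186.5
  P: 0 + 2(95.23) = 190.5

190 kmol/h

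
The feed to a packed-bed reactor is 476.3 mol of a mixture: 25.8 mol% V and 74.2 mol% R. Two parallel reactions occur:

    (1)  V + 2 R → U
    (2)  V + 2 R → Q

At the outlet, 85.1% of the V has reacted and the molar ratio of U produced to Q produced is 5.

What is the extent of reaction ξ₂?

Conversion of V: V consumed = 0.851 × 122.9 = 104.6 mol = 1ξ₁ + 1ξ₂.
Selectivity: 1ξ₁ / (1ξ₂) = 5 → ξ₁ = 5 ξ₂.
Substitute: (1·5 + 1) ξ₂ = 104.6 → ξ₂ = 17.43 mol, ξ₁ = 87.15 mol.
Outlet amounts (n = n₀ + Σ ν·ξ):
  V: 122.9 − 1(87.15) − 1(17.43) = 18.31
  R: 353.4 − 2(87.15) − 2(17.43) = 144.3
  U: 0 + 1(87.15) = 87.15
  Q: 0 + 1(17.43) = 17.43

ξ₂ = 17.4 mol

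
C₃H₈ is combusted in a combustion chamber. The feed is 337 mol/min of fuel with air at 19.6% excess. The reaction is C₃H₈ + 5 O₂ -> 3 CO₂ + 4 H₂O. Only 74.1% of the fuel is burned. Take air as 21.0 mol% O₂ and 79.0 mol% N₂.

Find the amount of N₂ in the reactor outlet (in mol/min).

7580 mol/min

Stoichiometric O₂ = 5 × 337 = 1685 mol/min; O₂ fed = 1685 × 1.196 = 2015 mol/min.
N₂ fed = 2015 × 79/21 = 7581 mol/min.
Fuel reacted = 0.741 × 337 → ξ = 249.7 mol/min.
Outlet (n = n₀ + ν ξ):
  C₃H₈: 337 − 1(249.7) = 87.28
  O₂: 2015 − 5(249.7) = 766.7
  N₂: 7581 (inert)
  CO₂: 0 + 3(249.7) = 749.2
  H₂O: 0 + 4(249.7) = 998.9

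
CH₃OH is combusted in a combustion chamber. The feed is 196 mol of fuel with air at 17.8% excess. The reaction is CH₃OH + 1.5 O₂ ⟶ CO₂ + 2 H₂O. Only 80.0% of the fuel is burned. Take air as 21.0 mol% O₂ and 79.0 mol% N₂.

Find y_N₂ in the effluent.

0.677

Stoichiometric O₂ = 1.5 × 196 = 294 mol; O₂ fed = 294 × 1.178 = 346.3 mol.
N₂ fed = 346.3 × 79/21 = 1303 mol.
Fuel reacted = 0.8 × 196 → ξ = 156.8 mol.
Outlet (n = n₀ + ν ξ):
  CH₃OH: 196 − 1(156.8) = 39.2
  O₂: 346.3 − 1.5(156.8) = 111.1
  N₂: 1303 (inert)
  CO₂: 0 + 1(156.8) = 156.8
  H₂O: 0 + 2(156.8) = 313.6
Total out = 1924 mol; y_N₂ = 1303 / 1924 = 0.6773.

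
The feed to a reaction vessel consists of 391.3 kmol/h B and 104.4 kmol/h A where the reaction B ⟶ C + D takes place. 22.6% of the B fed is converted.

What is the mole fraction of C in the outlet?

B reacted = 0.226 × 391.3 = 88.43 kmol/h; ν_B = −1, so ξ = 88.43/1 = 88.43 kmol/h.
Outlet amounts (n = n₀ + ν ξ):
  B: 391.3 − 1(88.43) = 302.9
  C: 0 + 1(88.43) = 88.43
  D: 0 + 1(88.43) = 88.43
  A: 104.4 (inert)
Total out = 584.1 kmol/h; y_C = 88.43 / 584.1 = 0.1514.

0.151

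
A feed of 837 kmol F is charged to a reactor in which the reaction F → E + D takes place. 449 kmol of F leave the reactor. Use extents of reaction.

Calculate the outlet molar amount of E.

388 kmol

For F: n = n₀ − 1ξ → 449 = 837 − 1ξ, giving ξ = 388 kmol.
Outlet amounts (n = n₀ + ν ξ):
  F: 837 − 1(388) = 449
  E: 0 + 1(388) = 388
  D: 0 + 1(388) = 388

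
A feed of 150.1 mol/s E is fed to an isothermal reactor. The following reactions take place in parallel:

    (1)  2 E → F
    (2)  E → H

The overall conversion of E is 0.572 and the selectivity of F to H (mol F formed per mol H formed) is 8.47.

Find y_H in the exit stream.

Conversion of E: E consumed = 0.572 × 150.1 = 85.86 mol/s = 2ξ₁ + 1ξ₂.
Selectivity: 1ξ₁ / (1ξ₂) = 8.47 → ξ₁ = 8.47 ξ₂.
Substitute: (2·8.47 + 1) ξ₂ = 85.86 → ξ₂ = 4.786 mol/s, ξ₁ = 40.54 mol/s.
Outlet amounts (n = n₀ + Σ ν·ξ):
  E: 150.1 − 2(40.54) − 1(4.786) = 64.24
  F: 0 + 1(40.54) = 40.54
  H: 0 + 1(4.786) = 4.786
Total out = 109.6 mol/s; y_H = 4.786 / 109.6 = 0.04368.

0.0437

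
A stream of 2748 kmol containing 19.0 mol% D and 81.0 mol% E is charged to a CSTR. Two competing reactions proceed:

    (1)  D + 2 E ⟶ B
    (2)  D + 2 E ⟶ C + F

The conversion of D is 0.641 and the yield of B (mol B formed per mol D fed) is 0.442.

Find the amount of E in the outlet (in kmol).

Yield of B: 1ξ₁ / 522.1 = 0.442 → ξ₁ = 230.8 kmol.
Conversion of D: 1ξ₁ + 1ξ₂ = 0.641 × 522.1 = 334.7 → ξ₂ = 103.9 kmol.
Outlet amounts (n = n₀ + Σ ν·ξ):
  D: 522.1 − 1(230.8) − 1(103.9) = 187.4
  E: 2226 − 2(230.8) − 2(103.9) = 1557
  B: 0 + 1(230.8) = 230.8
  C: 0 + 1(103.9) = 103.9
  F: 0 + 1(103.9) = 103.9

1560 kmol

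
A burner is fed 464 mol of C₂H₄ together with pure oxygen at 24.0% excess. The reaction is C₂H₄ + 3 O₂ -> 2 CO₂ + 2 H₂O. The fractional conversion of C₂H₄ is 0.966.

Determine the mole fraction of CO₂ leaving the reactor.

0.409

Stoichiometric O₂ = 3 × 464 = 1392 mol; O₂ fed = 1392 × 1.240 = 1726 mol.
Fuel reacted = 0.966 × 464 → ξ = 448.2 mol.
Outlet (n = n₀ + ν ξ):
  C₂H₄: 464 − 1(448.2) = 15.78
  O₂: 1726 − 3(448.2) = 381.4
  CO₂: 0 + 2(448.2) = 896.4
  H₂O: 0 + 2(448.2) = 896.4
Total out = 2190 mol; y_CO₂ = 896.4 / 2190 = 0.4093.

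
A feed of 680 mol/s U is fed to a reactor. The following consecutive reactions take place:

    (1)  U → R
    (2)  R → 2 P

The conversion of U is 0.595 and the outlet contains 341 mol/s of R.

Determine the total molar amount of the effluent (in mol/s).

744 mol/s

Conversion of U: U consumed = 1ξ₁ = 0.595 × 680 → ξ₁ = 404.6 mol/s.
R balance: n_R = 0 + 1ξ₁ − 1ξ₂ = 341 → ξ₂ = (1·404.6 − 341)/1 = 63.6 mol/s.
Outlet amounts (n = n₀ + Σ ν·ξ):
  U: 680 − 1(404.6) = 275.4
  R: 0 + 1(404.6) − 1(63.6) = 341
  P: 0 + 2(63.6) = 127.2
Total out = 275.4 + 341 + 127.2 = 743.6 mol/s.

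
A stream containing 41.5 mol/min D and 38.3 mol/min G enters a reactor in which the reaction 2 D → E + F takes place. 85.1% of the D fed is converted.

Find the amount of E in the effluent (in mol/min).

17.7 mol/min

D reacted = 0.851 × 41.5 = 35.32 mol/min; ν_D = −2, so ξ = 35.32/2 = 17.66 mol/min.
Outlet amounts (n = n₀ + ν ξ):
  D: 41.5 − 2(17.66) = 6.184
  E: 0 + 1(17.66) = 17.66
  F: 0 + 1(17.66) = 17.66
  G: 38.3 (inert)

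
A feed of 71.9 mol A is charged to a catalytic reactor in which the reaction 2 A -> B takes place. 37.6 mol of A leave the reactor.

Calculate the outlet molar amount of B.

For A: n = n₀ − 2ξ → 37.6 = 71.9 − 2ξ, giving ξ = 17.15 mol.
Outlet amounts (n = n₀ + ν ξ):
  A: 71.9 − 2(17.15) = 37.6
  B: 0 + 1(17.15) = 17.15

17.2 mol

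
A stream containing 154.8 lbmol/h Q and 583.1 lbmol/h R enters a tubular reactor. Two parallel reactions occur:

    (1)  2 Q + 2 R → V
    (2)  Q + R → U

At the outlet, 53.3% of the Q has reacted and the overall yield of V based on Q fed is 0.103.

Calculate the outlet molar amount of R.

Yield of V: 1ξ₁ / 154.8 = 0.103 → ξ₁ = 15.94 lbmol/h.
Conversion of Q: 2ξ₁ + 1ξ₂ = 0.533 × 154.8 = 82.51 → ξ₂ = 50.62 lbmol/h.
Outlet amounts (n = n₀ + Σ ν·ξ):
  Q: 154.8 − 2(15.94) − 1(50.62) = 72.29
  R: 583.1 − 2(15.94) − 1(50.62) = 500.6
  V: 0 + 1(15.94) = 15.94
  U: 0 + 1(50.62) = 50.62

501 lbmol/h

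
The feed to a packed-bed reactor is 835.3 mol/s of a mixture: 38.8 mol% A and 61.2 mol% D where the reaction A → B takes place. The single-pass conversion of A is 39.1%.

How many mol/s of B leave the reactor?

A reacted = 0.391 × 324.1 = 126.7 mol/s; ν_A = −1, so ξ = 126.7/1 = 126.7 mol/s.
Outlet amounts (n = n₀ + ν ξ):
  A: 324.1 − 1(126.7) = 197.4
  B: 0 + 1(126.7) = 126.7
  D: 511.2 (inert)

127 mol/s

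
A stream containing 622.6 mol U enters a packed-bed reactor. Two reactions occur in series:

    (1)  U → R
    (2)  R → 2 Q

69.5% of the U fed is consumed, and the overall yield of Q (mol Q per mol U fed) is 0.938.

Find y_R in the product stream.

Conversion of U: U consumed = 1ξ₁ = 0.695 × 622.6 → ξ₁ = 432.7 mol.
Yield of Q: 2ξ₂ / 622.6 = 0.938 → ξ₂ = 292 mol.
Outlet amounts (n = n₀ + Σ ν·ξ):
  U: 622.6 − 1(432.7) = 189.9
  R: 0 + 1(432.7) − 1(292) = 140.7
  Q: 0 + 2(292) = 584
Total out = 914.6 mol; y_R = 140.7 / 914.6 = 0.1538.

0.154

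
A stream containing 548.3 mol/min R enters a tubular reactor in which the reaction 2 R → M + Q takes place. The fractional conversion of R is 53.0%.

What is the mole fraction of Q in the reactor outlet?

R reacted = 0.53 × 548.3 = 290.6 mol/min; ν_R = −2, so ξ = 290.6/2 = 145.3 mol/min.
Outlet amounts (n = n₀ + ν ξ):
  R: 548.3 − 2(145.3) = 257.7
  M: 0 + 1(145.3) = 145.3
  Q: 0 + 1(145.3) = 145.3
Total out = 548.3 mol/min; y_Q = 145.3 / 548.3 = 0.265.

0.265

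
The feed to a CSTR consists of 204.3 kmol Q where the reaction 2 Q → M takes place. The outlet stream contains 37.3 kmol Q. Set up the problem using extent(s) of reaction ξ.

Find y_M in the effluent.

For Q: n = n₀ − 2ξ → 37.3 = 204.3 − 2ξ, giving ξ = 83.5 kmol.
Outlet amounts (n = n₀ + ν ξ):
  Q: 204.3 − 2(83.5) = 37.3
  M: 0 + 1(83.5) = 83.5
Total out = 120.8 kmol; y_M = 83.5 / 120.8 = 0.6912.

0.691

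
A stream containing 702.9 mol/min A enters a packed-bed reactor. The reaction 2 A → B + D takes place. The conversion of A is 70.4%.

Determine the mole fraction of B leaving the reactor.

0.352

A reacted = 0.704 × 702.9 = 494.8 mol/min; ν_A = −2, so ξ = 494.8/2 = 247.4 mol/min.
Outlet amounts (n = n₀ + ν ξ):
  A: 702.9 − 2(247.4) = 208.1
  B: 0 + 1(247.4) = 247.4
  D: 0 + 1(247.4) = 247.4
Total out = 702.9 mol/min; y_B = 247.4 / 702.9 = 0.352.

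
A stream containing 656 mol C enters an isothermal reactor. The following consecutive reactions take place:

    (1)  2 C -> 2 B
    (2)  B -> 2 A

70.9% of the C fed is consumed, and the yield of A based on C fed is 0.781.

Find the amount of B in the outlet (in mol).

Conversion of C: C consumed = 2ξ₁ = 0.709 × 656 → ξ₁ = 232.6 mol.
Yield of A: 2ξ₂ / 656 = 0.781 → ξ₂ = 256.2 mol.
Outlet amounts (n = n₀ + Σ ν·ξ):
  C: 656 − 2(232.6) = 190.9
  B: 0 + 2(232.6) − 1(256.2) = 208.9
  A: 0 + 2(256.2) = 512.3

209 mol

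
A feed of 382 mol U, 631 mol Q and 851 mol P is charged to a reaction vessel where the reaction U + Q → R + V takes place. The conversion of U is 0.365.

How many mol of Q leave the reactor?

U reacted = 0.365 × 382 = 139.4 mol; ν_U = −1, so ξ = 139.4/1 = 139.4 mol.
Outlet amounts (n = n₀ + ν ξ):
  U: 382 − 1(139.4) = 242.6
  Q: 631 − 1(139.4) = 491.6
  R: 0 + 1(139.4) = 139.4
  V: 0 + 1(139.4) = 139.4
  P: 851 (inert)

492 mol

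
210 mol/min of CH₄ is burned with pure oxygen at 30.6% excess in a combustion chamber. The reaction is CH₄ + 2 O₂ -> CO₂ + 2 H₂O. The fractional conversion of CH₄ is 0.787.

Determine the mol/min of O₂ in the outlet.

Stoichiometric O₂ = 2 × 210 = 420 mol/min; O₂ fed = 420 × 1.306 = 548.5 mol/min.
Fuel reacted = 0.787 × 210 → ξ = 165.3 mol/min.
Outlet (n = n₀ + ν ξ):
  CH₄: 210 − 1(165.3) = 44.73
  O₂: 548.5 − 2(165.3) = 218
  CO₂: 0 + 1(165.3) = 165.3
  H₂O: 0 + 2(165.3) = 330.5

218 mol/min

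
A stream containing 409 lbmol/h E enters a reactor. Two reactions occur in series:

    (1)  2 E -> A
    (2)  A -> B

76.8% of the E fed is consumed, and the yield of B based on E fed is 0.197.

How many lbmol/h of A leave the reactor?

76.5 lbmol/h

Conversion of E: E consumed = 2ξ₁ = 0.768 × 409 → ξ₁ = 157.1 lbmol/h.
Yield of B: 1ξ₂ / 409 = 0.197 → ξ₂ = 80.57 lbmol/h.
Outlet amounts (n = n₀ + Σ ν·ξ):
  E: 409 − 2(157.1) = 94.89
  A: 0 + 1(157.1) − 1(80.57) = 76.48
  B: 0 + 1(80.57) = 80.57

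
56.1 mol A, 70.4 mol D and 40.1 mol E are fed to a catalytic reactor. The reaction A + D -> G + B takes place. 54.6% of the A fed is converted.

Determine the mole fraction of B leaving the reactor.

A reacted = 0.546 × 56.1 = 30.63 mol; ν_A = −1, so ξ = 30.63/1 = 30.63 mol.
Outlet amounts (n = n₀ + ν ξ):
  A: 56.1 − 1(30.63) = 25.47
  D: 70.4 − 1(30.63) = 39.77
  G: 0 + 1(30.63) = 30.63
  B: 0 + 1(30.63) = 30.63
  E: 40.1 (inert)
Total out = 166.6 mol; y_B = 30.63 / 166.6 = 0.1839.

0.184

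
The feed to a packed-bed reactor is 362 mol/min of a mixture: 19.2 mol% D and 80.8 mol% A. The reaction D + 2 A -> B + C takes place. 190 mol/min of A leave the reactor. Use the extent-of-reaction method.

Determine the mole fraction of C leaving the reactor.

0.165

For A: n = n₀ − 2ξ → 190 = 292.5 − 2ξ, giving ξ = 51.25 mol/min.
Outlet amounts (n = n₀ + ν ξ):
  D: 69.5 − 1(51.25) = 18.26
  A: 292.5 − 2(51.25) = 190
  B: 0 + 1(51.25) = 51.25
  C: 0 + 1(51.25) = 51.25
Total out = 310.8 mol/min; y_C = 51.25 / 310.8 = 0.1649.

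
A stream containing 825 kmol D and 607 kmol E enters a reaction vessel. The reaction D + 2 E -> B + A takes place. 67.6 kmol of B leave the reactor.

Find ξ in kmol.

For B: n = n₀ + 1ξ → 67.6 = 0 + 1ξ, giving ξ = 67.6 kmol.
Outlet amounts (n = n₀ + ν ξ):
  D: 825 − 1(67.6) = 757.4
  E: 607 − 2(67.6) = 471.8
  B: 0 + 1(67.6) = 67.6
  A: 0 + 1(67.6) = 67.6

ξ = 67.6 kmol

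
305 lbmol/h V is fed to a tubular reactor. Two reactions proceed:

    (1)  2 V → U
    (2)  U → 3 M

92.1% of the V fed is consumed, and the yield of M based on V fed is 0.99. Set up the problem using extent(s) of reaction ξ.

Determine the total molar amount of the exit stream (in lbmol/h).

366 lbmol/h

Conversion of V: V consumed = 2ξ₁ = 0.921 × 305 → ξ₁ = 140.5 lbmol/h.
Yield of M: 3ξ₂ / 305 = 0.99 → ξ₂ = 100.6 lbmol/h.
Outlet amounts (n = n₀ + Σ ν·ξ):
  V: 305 − 2(140.5) = 24.09
  U: 0 + 1(140.5) − 1(100.6) = 39.8
  M: 0 + 3(100.6) = 301.9
Total out = 24.09 + 39.8 + 301.9 = 365.8 lbmol/h.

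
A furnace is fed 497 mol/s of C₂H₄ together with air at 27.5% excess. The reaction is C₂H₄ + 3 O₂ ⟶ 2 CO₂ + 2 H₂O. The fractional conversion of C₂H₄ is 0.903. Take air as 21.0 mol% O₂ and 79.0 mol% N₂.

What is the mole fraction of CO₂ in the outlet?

0.094

Stoichiometric O₂ = 3 × 497 = 1491 mol/s; O₂ fed = 1491 × 1.275 = 1901 mol/s.
N₂ fed = 1901 × 79/21 = 7151 mol/s.
Fuel reacted = 0.903 × 497 → ξ = 448.8 mol/s.
Outlet (n = n₀ + ν ξ):
  C₂H₄: 497 − 1(448.8) = 48.21
  O₂: 1901 − 3(448.8) = 554.7
  N₂: 7151 (inert)
  CO₂: 0 + 2(448.8) = 897.6
  H₂O: 0 + 2(448.8) = 897.6
Total out = 9549 mol/s; y_CO₂ = 897.6 / 9549 = 0.09399.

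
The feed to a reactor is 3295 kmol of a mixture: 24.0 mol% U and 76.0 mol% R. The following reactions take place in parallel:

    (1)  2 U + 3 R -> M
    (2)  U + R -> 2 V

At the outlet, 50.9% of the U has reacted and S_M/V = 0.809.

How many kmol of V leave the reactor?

Conversion of U: U consumed = 0.509 × 790.8 = 402.5 kmol = 2ξ₁ + 1ξ₂.
Selectivity: 1ξ₁ / (2ξ₂) = 0.809 → ξ₁ = 1.618 ξ₂.
Substitute: (2·1.618 + 1) ξ₂ = 402.5 → ξ₂ = 95.02 kmol, ξ₁ = 153.7 kmol.
Outlet amounts (n = n₀ + Σ ν·ξ):
  U: 790.8 − 2(153.7) − 1(95.02) = 388.3
  R: 2504 − 3(153.7) − 1(95.02) = 1948
  M: 0 + 1(153.7) = 153.7
  V: 0 + 2(95.02) = 190

190 kmol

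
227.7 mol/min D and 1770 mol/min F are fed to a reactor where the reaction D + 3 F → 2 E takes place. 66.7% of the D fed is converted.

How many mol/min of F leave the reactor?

1310 mol/min

D reacted = 0.667 × 227.7 = 151.9 mol/min; ν_D = −1, so ξ = 151.9/1 = 151.9 mol/min.
Outlet amounts (n = n₀ + ν ξ):
  D: 227.7 − 1(151.9) = 75.82
  F: 1770 − 3(151.9) = 1314
  E: 0 + 2(151.9) = 303.8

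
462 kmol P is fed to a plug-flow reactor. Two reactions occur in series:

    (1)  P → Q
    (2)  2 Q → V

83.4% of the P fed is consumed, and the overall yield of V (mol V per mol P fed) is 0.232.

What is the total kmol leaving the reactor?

Conversion of P: P consumed = 1ξ₁ = 0.834 × 462 → ξ₁ = 385.3 kmol.
Yield of V: 1ξ₂ / 462 = 0.232 → ξ₂ = 107.2 kmol.
Outlet amounts (n = n₀ + Σ ν·ξ):
  P: 462 − 1(385.3) = 76.69
  Q: 0 + 1(385.3) − 2(107.2) = 170.9
  V: 0 + 1(107.2) = 107.2
Total out = 76.69 + 170.9 + 107.2 = 354.8 kmol.

355 kmol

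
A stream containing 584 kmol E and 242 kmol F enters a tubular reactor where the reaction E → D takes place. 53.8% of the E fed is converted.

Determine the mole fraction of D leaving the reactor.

0.38

E reacted = 0.538 × 584 = 314.2 kmol; ν_E = −1, so ξ = 314.2/1 = 314.2 kmol.
Outlet amounts (n = n₀ + ν ξ):
  E: 584 − 1(314.2) = 269.8
  D: 0 + 1(314.2) = 314.2
  F: 242 (inert)
Total out = 826 kmol; y_D = 314.2 / 826 = 0.3804.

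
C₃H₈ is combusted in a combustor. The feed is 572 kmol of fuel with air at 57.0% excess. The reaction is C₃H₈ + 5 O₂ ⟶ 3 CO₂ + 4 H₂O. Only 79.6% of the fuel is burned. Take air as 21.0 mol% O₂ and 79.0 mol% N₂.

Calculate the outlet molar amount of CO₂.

Stoichiometric O₂ = 5 × 572 = 2860 kmol; O₂ fed = 2860 × 1.570 = 4490 kmol.
N₂ fed = 4490 × 79/21 = 16890 kmol.
Fuel reacted = 0.796 × 572 → ξ = 455.3 kmol.
Outlet (n = n₀ + ν ξ):
  C₃H₈: 572 − 1(455.3) = 116.7
  O₂: 4490 − 5(455.3) = 2214
  N₂: 16890 (inert)
  CO₂: 0 + 3(455.3) = 1366
  H₂O: 0 + 4(455.3) = 1821

1370 kmol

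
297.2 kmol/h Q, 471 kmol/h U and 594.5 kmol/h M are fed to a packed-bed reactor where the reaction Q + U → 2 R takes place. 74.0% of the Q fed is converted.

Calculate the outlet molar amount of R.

440 kmol/h

Q reacted = 0.74 × 297.2 = 219.9 kmol/h; ν_Q = −1, so ξ = 219.9/1 = 219.9 kmol/h.
Outlet amounts (n = n₀ + ν ξ):
  Q: 297.2 − 1(219.9) = 77.27
  U: 471 − 1(219.9) = 251.1
  R: 0 + 2(219.9) = 439.9
  M: 594.5 (inert)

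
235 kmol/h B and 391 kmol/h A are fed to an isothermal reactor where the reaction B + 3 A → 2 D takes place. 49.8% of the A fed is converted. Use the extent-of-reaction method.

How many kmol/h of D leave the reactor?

A reacted = 0.498 × 391 = 194.7 kmol/h; ν_A = −3, so ξ = 194.7/3 = 64.91 kmol/h.
Outlet amounts (n = n₀ + ν ξ):
  B: 235 − 1(64.91) = 170.1
  A: 391 − 3(64.91) = 196.3
  D: 0 + 2(64.91) = 129.8

130 kmol/h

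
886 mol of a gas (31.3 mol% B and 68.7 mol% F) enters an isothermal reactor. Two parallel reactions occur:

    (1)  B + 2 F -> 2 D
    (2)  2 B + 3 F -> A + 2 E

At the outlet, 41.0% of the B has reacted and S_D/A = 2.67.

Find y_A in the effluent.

0.0441

Conversion of B: B consumed = 0.41 × 277.3 = 113.7 mol = 1ξ₁ + 2ξ₂.
Selectivity: 2ξ₁ / (1ξ₂) = 2.67 → ξ₁ = 1.335 ξ₂.
Substitute: (1·1.335 + 2) ξ₂ = 113.7 → ξ₂ = 34.09 mol, ξ₁ = 45.51 mol.
Outlet amounts (n = n₀ + Σ ν·ξ):
  B: 277.3 − 1(45.51) − 2(34.09) = 163.6
  F: 608.7 − 2(45.51) − 3(34.09) = 415.4
  D: 0 + 2(45.51) = 91.03
  A: 0 + 1(34.09) = 34.09
  E: 0 + 2(34.09) = 68.19
Total out = 772.3 mol; y_A = 34.09 / 772.3 = 0.04414.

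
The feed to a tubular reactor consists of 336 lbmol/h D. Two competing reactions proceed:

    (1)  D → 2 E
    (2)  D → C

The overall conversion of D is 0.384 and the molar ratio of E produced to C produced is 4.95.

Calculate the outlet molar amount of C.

Conversion of D: D consumed = 0.384 × 336 = 129 lbmol/h = 1ξ₁ + 1ξ₂.
Selectivity: 2ξ₁ / (1ξ₂) = 4.95 → ξ₁ = 2.475 ξ₂.
Substitute: (1·2.475 + 1) ξ₂ = 129 → ξ₂ = 37.13 lbmol/h, ξ₁ = 91.89 lbmol/h.
Outlet amounts (n = n₀ + Σ ν·ξ):
  D: 336 − 1(91.89) − 1(37.13) = 207
  E: 0 + 2(91.89) = 183.8
  C: 0 + 1(37.13) = 37.13

37.1 lbmol/h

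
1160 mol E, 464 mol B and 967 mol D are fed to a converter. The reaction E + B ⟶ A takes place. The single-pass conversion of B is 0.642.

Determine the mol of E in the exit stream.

B reacted = 0.642 × 464 = 297.9 mol; ν_B = −1, so ξ = 297.9/1 = 297.9 mol.
Outlet amounts (n = n₀ + ν ξ):
  E: 1160 − 1(297.9) = 862.1
  B: 464 − 1(297.9) = 166.1
  A: 0 + 1(297.9) = 297.9
  D: 967 (inert)

862 mol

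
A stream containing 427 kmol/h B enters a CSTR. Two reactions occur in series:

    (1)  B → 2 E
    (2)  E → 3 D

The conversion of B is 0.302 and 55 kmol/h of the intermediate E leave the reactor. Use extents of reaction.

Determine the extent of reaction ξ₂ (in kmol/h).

ξ₂ = 203 kmol/h

Conversion of B: B consumed = 1ξ₁ = 0.302 × 427 → ξ₁ = 129 kmol/h.
E balance: n_E = 0 + 2ξ₁ − 1ξ₂ = 55 → ξ₂ = (2·129 − 55)/1 = 202.9 kmol/h.
Outlet amounts (n = n₀ + Σ ν·ξ):
  B: 427 − 1(129) = 298
  E: 0 + 2(129) − 1(202.9) = 55
  D: 0 + 3(202.9) = 608.7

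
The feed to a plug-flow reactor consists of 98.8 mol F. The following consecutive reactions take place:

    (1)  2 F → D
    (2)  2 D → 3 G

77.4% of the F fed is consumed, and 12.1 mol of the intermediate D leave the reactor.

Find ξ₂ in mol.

ξ₂ = 13.1 mol

Conversion of F: F consumed = 2ξ₁ = 0.774 × 98.8 → ξ₁ = 38.24 mol.
D balance: n_D = 0 + 1ξ₁ − 2ξ₂ = 12.1 → ξ₂ = (1·38.24 − 12.1)/2 = 13.07 mol.
Outlet amounts (n = n₀ + Σ ν·ξ):
  F: 98.8 − 2(38.24) = 22.33
  D: 0 + 1(38.24) − 2(13.07) = 12.1
  G: 0 + 3(13.07) = 39.2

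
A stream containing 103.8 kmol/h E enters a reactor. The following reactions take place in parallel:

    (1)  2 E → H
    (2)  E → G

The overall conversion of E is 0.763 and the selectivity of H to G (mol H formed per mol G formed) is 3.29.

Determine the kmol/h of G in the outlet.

10.4 kmol/h

Conversion of E: E consumed = 0.763 × 103.8 = 79.2 kmol/h = 2ξ₁ + 1ξ₂.
Selectivity: 1ξ₁ / (1ξ₂) = 3.29 → ξ₁ = 3.29 ξ₂.
Substitute: (2·3.29 + 1) ξ₂ = 79.2 → ξ₂ = 10.45 kmol/h, ξ₁ = 34.38 kmol/h.
Outlet amounts (n = n₀ + Σ ν·ξ):
  E: 103.8 − 2(34.38) − 1(10.45) = 24.6
  H: 0 + 1(34.38) = 34.38
  G: 0 + 1(10.45) = 10.45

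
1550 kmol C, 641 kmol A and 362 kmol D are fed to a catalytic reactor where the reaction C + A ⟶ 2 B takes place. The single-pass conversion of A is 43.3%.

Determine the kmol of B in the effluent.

555 kmol

A reacted = 0.433 × 641 = 277.6 kmol; ν_A = −1, so ξ = 277.6/1 = 277.6 kmol.
Outlet amounts (n = n₀ + ν ξ):
  C: 1550 − 1(277.6) = 1272
  A: 641 − 1(277.6) = 363.4
  B: 0 + 2(277.6) = 555.1
  D: 362 (inert)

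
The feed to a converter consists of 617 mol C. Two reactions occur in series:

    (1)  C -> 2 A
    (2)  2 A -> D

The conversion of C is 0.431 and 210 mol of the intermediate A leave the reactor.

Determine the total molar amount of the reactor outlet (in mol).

Conversion of C: C consumed = 1ξ₁ = 0.431 × 617 → ξ₁ = 265.9 mol.
A balance: n_A = 0 + 2ξ₁ − 2ξ₂ = 210 → ξ₂ = (2·265.9 − 210)/2 = 160.9 mol.
Outlet amounts (n = n₀ + Σ ν·ξ):
  C: 617 − 1(265.9) = 351.1
  A: 0 + 2(265.9) − 2(160.9) = 210
  D: 0 + 1(160.9) = 160.9
Total out = 351.1 + 210 + 160.9 = 722 mol.

722 mol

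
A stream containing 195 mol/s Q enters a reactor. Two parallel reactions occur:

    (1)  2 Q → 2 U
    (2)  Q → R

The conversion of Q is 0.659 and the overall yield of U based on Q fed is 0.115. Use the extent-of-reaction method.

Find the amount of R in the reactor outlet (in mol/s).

Yield of U: 2ξ₁ / 195 = 0.115 → ξ₁ = 11.21 mol/s.
Conversion of Q: 2ξ₁ + 1ξ₂ = 0.659 × 195 = 128.5 → ξ₂ = 106.1 mol/s.
Outlet amounts (n = n₀ + Σ ν·ξ):
  Q: 195 − 2(11.21) − 1(106.1) = 66.5
  U: 0 + 2(11.21) = 22.43
  R: 0 + 1(106.1) = 106.1

106 mol/s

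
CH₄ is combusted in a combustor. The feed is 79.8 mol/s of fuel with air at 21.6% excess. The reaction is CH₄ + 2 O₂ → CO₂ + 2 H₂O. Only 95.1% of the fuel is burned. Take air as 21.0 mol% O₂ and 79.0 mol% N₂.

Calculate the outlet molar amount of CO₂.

Stoichiometric O₂ = 2 × 79.8 = 159.6 mol/s; O₂ fed = 159.6 × 1.216 = 194.1 mol/s.
N₂ fed = 194.1 × 79/21 = 730.1 mol/s.
Fuel reacted = 0.951 × 79.8 → ξ = 75.89 mol/s.
Outlet (n = n₀ + ν ξ):
  CH₄: 79.8 − 1(75.89) = 3.91
  O₂: 194.1 − 2(75.89) = 42.29
  N₂: 730.1 (inert)
  CO₂: 0 + 1(75.89) = 75.89
  H₂O: 0 + 2(75.89) = 151.8

75.9 mol/s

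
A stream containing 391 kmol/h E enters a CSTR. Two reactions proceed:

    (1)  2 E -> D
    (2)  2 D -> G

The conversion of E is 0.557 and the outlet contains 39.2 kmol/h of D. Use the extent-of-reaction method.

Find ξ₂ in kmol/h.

ξ₂ = 34.8 kmol/h

Conversion of E: E consumed = 2ξ₁ = 0.557 × 391 → ξ₁ = 108.9 kmol/h.
D balance: n_D = 0 + 1ξ₁ − 2ξ₂ = 39.2 → ξ₂ = (1·108.9 − 39.2)/2 = 34.85 kmol/h.
Outlet amounts (n = n₀ + Σ ν·ξ):
  E: 391 − 2(108.9) = 173.2
  D: 0 + 1(108.9) − 2(34.85) = 39.2
  G: 0 + 1(34.85) = 34.85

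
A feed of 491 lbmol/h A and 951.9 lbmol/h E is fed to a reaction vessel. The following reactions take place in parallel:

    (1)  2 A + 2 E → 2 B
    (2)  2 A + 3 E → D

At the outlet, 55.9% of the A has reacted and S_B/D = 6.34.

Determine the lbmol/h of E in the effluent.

645 lbmol/h

Conversion of A: A consumed = 0.559 × 491 = 274.5 lbmol/h = 2ξ₁ + 2ξ₂.
Selectivity: 2ξ₁ / (1ξ₂) = 6.34 → ξ₁ = 3.17 ξ₂.
Substitute: (2·3.17 + 2) ξ₂ = 274.5 → ξ₂ = 32.91 lbmol/h, ξ₁ = 104.3 lbmol/h.
Outlet amounts (n = n₀ + Σ ν·ξ):
  A: 491 − 2(104.3) − 2(32.91) = 216.5
  E: 951.9 − 2(104.3) − 3(32.91) = 644.5
  B: 0 + 2(104.3) = 208.6
  D: 0 + 1(32.91) = 32.91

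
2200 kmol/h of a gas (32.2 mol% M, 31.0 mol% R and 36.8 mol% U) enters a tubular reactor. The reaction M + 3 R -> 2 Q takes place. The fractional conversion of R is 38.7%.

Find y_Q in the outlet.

R reacted = 0.387 × 682 = 263.9 kmol/h; ν_R = −3, so ξ = 263.9/3 = 87.98 kmol/h.
Outlet amounts (n = n₀ + ν ξ):
  M: 708.4 − 1(87.98) = 620.4
  R: 682 − 3(87.98) = 418.1
  Q: 0 + 2(87.98) = 176
  U: 809.6 (inert)
Total out = 2024 kmol/h; y_Q = 176 / 2024 = 0.08693.

0.0869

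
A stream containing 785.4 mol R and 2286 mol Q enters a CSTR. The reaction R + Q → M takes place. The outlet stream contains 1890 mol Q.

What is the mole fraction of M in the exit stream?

For Q: n = n₀ − 1ξ → 1890 = 2286 − 1ξ, giving ξ = 396 mol.
Outlet amounts (n = n₀ + ν ξ):
  R: 785.4 − 1(396) = 389.4
  Q: 2286 − 1(396) = 1890
  M: 0 + 1(396) = 396
Total out = 2675 mol; y_M = 396 / 2675 = 0.148.

0.148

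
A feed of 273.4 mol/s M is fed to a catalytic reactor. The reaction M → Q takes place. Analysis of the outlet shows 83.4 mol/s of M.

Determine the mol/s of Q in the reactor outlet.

190 mol/s

For M: n = n₀ − 1ξ → 83.4 = 273.4 − 1ξ, giving ξ = 190 mol/s.
Outlet amounts (n = n₀ + ν ξ):
  M: 273.4 − 1(190) = 83.4
  Q: 0 + 1(190) = 190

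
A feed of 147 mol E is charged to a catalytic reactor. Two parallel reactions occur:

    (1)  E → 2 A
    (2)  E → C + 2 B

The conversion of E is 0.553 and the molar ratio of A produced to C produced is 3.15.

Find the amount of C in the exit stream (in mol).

Conversion of E: E consumed = 0.553 × 147 = 81.29 mol = 1ξ₁ + 1ξ₂.
Selectivity: 2ξ₁ / (1ξ₂) = 3.15 → ξ₁ = 1.575 ξ₂.
Substitute: (1·1.575 + 1) ξ₂ = 81.29 → ξ₂ = 31.57 mol, ξ₁ = 49.72 mol.
Outlet amounts (n = n₀ + Σ ν·ξ):
  E: 147 − 1(49.72) − 1(31.57) = 65.71
  A: 0 + 2(49.72) = 99.44
  C: 0 + 1(31.57) = 31.57
  B: 0 + 2(31.57) = 63.14

31.6 mol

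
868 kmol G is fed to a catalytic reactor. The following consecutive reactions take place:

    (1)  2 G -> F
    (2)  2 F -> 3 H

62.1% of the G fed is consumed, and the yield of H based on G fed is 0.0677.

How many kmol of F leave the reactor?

230 kmol

Conversion of G: G consumed = 2ξ₁ = 0.621 × 868 → ξ₁ = 269.5 kmol.
Yield of H: 3ξ₂ / 868 = 0.0677 → ξ₂ = 19.59 kmol.
Outlet amounts (n = n₀ + Σ ν·ξ):
  G: 868 − 2(269.5) = 329
  F: 0 + 1(269.5) − 2(19.59) = 230.3
  H: 0 + 3(19.59) = 58.76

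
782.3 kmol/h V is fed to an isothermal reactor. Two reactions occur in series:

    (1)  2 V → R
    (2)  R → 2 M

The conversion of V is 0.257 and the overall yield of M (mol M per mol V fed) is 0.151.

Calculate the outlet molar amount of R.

41.5 kmol/h

Conversion of V: V consumed = 2ξ₁ = 0.257 × 782.3 → ξ₁ = 100.5 kmol/h.
Yield of M: 2ξ₂ / 782.3 = 0.151 → ξ₂ = 59.06 kmol/h.
Outlet amounts (n = n₀ + Σ ν·ξ):
  V: 782.3 − 2(100.5) = 581.2
  R: 0 + 1(100.5) − 1(59.06) = 41.46
  M: 0 + 2(59.06) = 118.1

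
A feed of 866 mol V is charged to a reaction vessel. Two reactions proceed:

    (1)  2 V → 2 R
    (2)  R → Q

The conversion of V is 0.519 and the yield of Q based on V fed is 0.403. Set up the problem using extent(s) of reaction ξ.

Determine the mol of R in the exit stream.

100 mol

Conversion of V: V consumed = 2ξ₁ = 0.519 × 866 → ξ₁ = 224.7 mol.
Yield of Q: 1ξ₂ / 866 = 0.403 → ξ₂ = 349 mol.
Outlet amounts (n = n₀ + Σ ν·ξ):
  V: 866 − 2(224.7) = 416.5
  R: 0 + 2(224.7) − 1(349) = 100.5
  Q: 0 + 1(349) = 349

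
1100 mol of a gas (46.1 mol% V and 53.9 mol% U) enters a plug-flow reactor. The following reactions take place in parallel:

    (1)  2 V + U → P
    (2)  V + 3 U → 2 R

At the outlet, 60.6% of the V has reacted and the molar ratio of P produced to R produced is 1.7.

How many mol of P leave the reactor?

Conversion of V: V consumed = 0.606 × 507.1 = 307.3 mol = 2ξ₁ + 1ξ₂.
Selectivity: 1ξ₁ / (2ξ₂) = 1.7 → ξ₁ = 3.4 ξ₂.
Substitute: (2·3.4 + 1) ξ₂ = 307.3 → ξ₂ = 39.4 mol, ξ₁ = 134 mol.
Outlet amounts (n = n₀ + Σ ν·ξ):
  V: 507.1 − 2(134) − 1(39.4) = 199.8
  U: 592.9 − 1(134) − 3(39.4) = 340.8
  P: 0 + 1(134) = 134
  R: 0 + 2(39.4) = 78.8

134 mol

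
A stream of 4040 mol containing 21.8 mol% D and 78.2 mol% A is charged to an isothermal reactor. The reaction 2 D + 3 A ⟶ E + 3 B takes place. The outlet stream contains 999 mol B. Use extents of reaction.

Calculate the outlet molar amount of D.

For B: n = n₀ + 3ξ → 999 = 0 + 3ξ, giving ξ = 333 mol.
Outlet amounts (n = n₀ + ν ξ):
  D: 880.7 − 2(333) = 214.7
  A: 3159 − 3(333) = 2160
  E: 0 + 1(333) = 333
  B: 0 + 3(333) = 999

215 mol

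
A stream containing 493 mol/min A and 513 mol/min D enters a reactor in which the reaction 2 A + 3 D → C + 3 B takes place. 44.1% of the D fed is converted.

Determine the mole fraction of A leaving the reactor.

D reacted = 0.441 × 513 = 226.2 mol/min; ν_D = −3, so ξ = 226.2/3 = 75.41 mol/min.
Outlet amounts (n = n₀ + ν ξ):
  A: 493 − 2(75.41) = 342.2
  D: 513 − 3(75.41) = 286.8
  C: 0 + 1(75.41) = 75.41
  B: 0 + 3(75.41) = 226.2
Total out = 930.6 mol/min; y_A = 342.2 / 930.6 = 0.3677.

0.368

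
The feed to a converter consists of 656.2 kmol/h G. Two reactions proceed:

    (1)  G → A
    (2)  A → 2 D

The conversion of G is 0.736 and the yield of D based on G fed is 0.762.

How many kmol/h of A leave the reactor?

233 kmol/h

Conversion of G: G consumed = 1ξ₁ = 0.736 × 656.2 → ξ₁ = 483 kmol/h.
Yield of D: 2ξ₂ / 656.2 = 0.762 → ξ₂ = 250 kmol/h.
Outlet amounts (n = n₀ + Σ ν·ξ):
  G: 656.2 − 1(483) = 173.2
  A: 0 + 1(483) − 1(250) = 233
  D: 0 + 2(250) = 500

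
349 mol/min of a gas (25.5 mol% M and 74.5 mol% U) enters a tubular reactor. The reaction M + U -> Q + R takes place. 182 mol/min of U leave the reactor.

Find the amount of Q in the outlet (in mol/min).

For U: n = n₀ − 1ξ → 182 = 260 − 1ξ, giving ξ = 78 mol/min.
Outlet amounts (n = n₀ + ν ξ):
  M: 89 − 1(78) = 10.99
  U: 260 − 1(78) = 182
  Q: 0 + 1(78) = 78
  R: 0 + 1(78) = 78

78 mol/min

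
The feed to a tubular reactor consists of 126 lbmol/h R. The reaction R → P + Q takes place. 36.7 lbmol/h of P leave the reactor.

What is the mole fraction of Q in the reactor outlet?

0.226

For P: n = n₀ + 1ξ → 36.7 = 0 + 1ξ, giving ξ = 36.7 lbmol/h.
Outlet amounts (n = n₀ + ν ξ):
  R: 126 − 1(36.7) = 89.3
  P: 0 + 1(36.7) = 36.7
  Q: 0 + 1(36.7) = 36.7
Total out = 162.7 lbmol/h; y_Q = 36.7 / 162.7 = 0.2256.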